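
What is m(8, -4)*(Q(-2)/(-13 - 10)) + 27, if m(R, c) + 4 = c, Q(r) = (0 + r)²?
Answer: 653/23 ≈ 28.391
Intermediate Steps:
Q(r) = r²
m(R, c) = -4 + c
m(8, -4)*(Q(-2)/(-13 - 10)) + 27 = (-4 - 4)*((-2)²/(-13 - 10)) + 27 = -32/(-23) + 27 = -32*(-1)/23 + 27 = -8*(-4/23) + 27 = 32/23 + 27 = 653/23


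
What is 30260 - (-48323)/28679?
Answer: 867874863/28679 ≈ 30262.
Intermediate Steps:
30260 - (-48323)/28679 = 30260 - 1*(-48323/28679) = 30260 + 48323/28679 = 867874863/28679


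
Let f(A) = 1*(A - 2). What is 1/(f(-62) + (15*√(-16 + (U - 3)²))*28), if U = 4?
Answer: -4/165631 - 105*I*√15/662524 ≈ -2.415e-5 - 0.00061381*I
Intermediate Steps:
f(A) = -2 + A (f(A) = 1*(-2 + A) = -2 + A)
1/(f(-62) + (15*√(-16 + (U - 3)²))*28) = 1/((-2 - 62) + (15*√(-16 + (4 - 3)²))*28) = 1/(-64 + (15*√(-16 + 1²))*28) = 1/(-64 + (15*√(-16 + 1))*28) = 1/(-64 + (15*√(-15))*28) = 1/(-64 + (15*(I*√15))*28) = 1/(-64 + (15*I*√15)*28) = 1/(-64 + 420*I*√15)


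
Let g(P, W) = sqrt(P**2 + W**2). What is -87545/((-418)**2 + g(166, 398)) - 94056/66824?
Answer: -121672592937563/63750702043562 + 87545*sqrt(46490)/15264145108 ≈ -1.9073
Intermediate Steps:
-87545/((-418)**2 + g(166, 398)) - 94056/66824 = -87545/((-418)**2 + sqrt(166**2 + 398**2)) - 94056/66824 = -87545/(174724 + sqrt(27556 + 158404)) - 94056*1/66824 = -87545/(174724 + sqrt(185960)) - 11757/8353 = -87545/(174724 + 2*sqrt(46490)) - 11757/8353 = -11757/8353 - 87545/(174724 + 2*sqrt(46490))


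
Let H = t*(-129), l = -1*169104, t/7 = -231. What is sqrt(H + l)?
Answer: sqrt(39489) ≈ 198.72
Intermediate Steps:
t = -1617 (t = 7*(-231) = -1617)
l = -169104
H = 208593 (H = -1617*(-129) = 208593)
sqrt(H + l) = sqrt(208593 - 169104) = sqrt(39489)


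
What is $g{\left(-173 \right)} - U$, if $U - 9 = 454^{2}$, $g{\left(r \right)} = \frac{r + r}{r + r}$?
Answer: $-206124$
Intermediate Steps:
$g{\left(r \right)} = 1$ ($g{\left(r \right)} = \frac{2 r}{2 r} = 2 r \frac{1}{2 r} = 1$)
$U = 206125$ ($U = 9 + 454^{2} = 9 + 206116 = 206125$)
$g{\left(-173 \right)} - U = 1 - 206125 = -206124$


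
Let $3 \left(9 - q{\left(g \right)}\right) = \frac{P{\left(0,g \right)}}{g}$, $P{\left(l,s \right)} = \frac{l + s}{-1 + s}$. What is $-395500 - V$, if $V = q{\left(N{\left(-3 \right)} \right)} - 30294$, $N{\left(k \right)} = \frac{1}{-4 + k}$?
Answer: $- \frac{8765167}{24} \approx -3.6522 \cdot 10^{5}$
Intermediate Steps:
$P{\left(l,s \right)} = \frac{l + s}{-1 + s}$
$q{\left(g \right)} = 9 - \frac{1}{3 \left(-1 + g\right)}$ ($q{\left(g \right)} = 9 - \frac{\frac{0 + g}{-1 + g} \frac{1}{g}}{3} = 9 - \frac{\frac{g}{-1 + g} \frac{1}{g}}{3} = 9 - \frac{1}{3 \left(-1 + g\right)}$)
$V = - \frac{726833}{24}$ ($V = \frac{-28 + \frac{27}{-4 - 3}}{3 \left(-1 + \frac{1}{-4 - 3}\right)} - 30294 = \frac{-28 + \frac{27}{-7}}{3 \left(-1 + \frac{1}{-7}\right)} - 30294 = \frac{-28 + 27 \left(- \frac{1}{7}\right)}{3 \left(-1 - \frac{1}{7}\right)} - 30294 = \frac{-28 - \frac{27}{7}}{3 \left(- \frac{8}{7}\right)} - 30294 = \frac{1}{3} \left(- \frac{7}{8}\right) \left(- \frac{223}{7}\right) - 30294 = \frac{223}{24} - 30294 = - \frac{726833}{24} \approx -30285.0$)
$-395500 - V = -395500 - - \frac{726833}{24} = -395500 + \frac{726833}{24} = - \frac{8765167}{24}$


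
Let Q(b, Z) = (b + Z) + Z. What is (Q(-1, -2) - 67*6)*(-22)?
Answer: 8954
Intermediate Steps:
Q(b, Z) = b + 2*Z (Q(b, Z) = (Z + b) + Z = b + 2*Z)
(Q(-1, -2) - 67*6)*(-22) = ((-1 + 2*(-2)) - 67*6)*(-22) = ((-1 - 4) - 402)*(-22) = (-5 - 402)*(-22) = -407*(-22) = 8954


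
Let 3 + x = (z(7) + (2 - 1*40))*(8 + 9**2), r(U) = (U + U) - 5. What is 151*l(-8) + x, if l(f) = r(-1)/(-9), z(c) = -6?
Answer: -34214/9 ≈ -3801.6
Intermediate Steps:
r(U) = -5 + 2*U (r(U) = 2*U - 5 = -5 + 2*U)
x = -3919 (x = -3 + (-6 + (2 - 1*40))*(8 + 9**2) = -3 + (-6 + (2 - 40))*(8 + 81) = -3 + (-6 - 38)*89 = -3 - 44*89 = -3 - 3916 = -3919)
l(f) = 7/9 (l(f) = (-5 + 2*(-1))/(-9) = (-5 - 2)*(-1/9) = -7*(-1/9) = 7/9)
151*l(-8) + x = 151*(7/9) - 3919 = 1057/9 - 3919 = -34214/9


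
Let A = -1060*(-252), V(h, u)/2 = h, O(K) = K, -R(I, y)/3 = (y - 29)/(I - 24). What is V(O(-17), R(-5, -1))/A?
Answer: -17/133560 ≈ -0.00012728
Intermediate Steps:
R(I, y) = -3*(-29 + y)/(-24 + I) (R(I, y) = -3*(y - 29)/(I - 24) = -3*(-29 + y)/(-24 + I))
V(h, u) = 2*h
A = 267120
V(O(-17), R(-5, -1))/A = (2*(-17))/267120 = -34*1/267120 = -17/133560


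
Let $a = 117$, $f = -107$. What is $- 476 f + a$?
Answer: $51049$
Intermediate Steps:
$- 476 f + a = \left(-476\right) \left(-107\right) + 117 = 50932 + 117 = 51049$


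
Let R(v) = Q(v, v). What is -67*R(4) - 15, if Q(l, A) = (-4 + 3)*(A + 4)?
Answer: 521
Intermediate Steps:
Q(l, A) = -4 - A (Q(l, A) = -(4 + A) = -4 - A)
R(v) = -4 - v
-67*R(4) - 15 = -67*(-4 - 1*4) - 15 = -67*(-4 - 4) - 15 = -67*(-8) - 15 = 536 - 15 = 521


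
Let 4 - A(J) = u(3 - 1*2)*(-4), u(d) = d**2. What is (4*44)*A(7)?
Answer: 1408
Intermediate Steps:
A(J) = 8 (A(J) = 4 - (3 - 1*2)**2*(-4) = 4 - (3 - 2)**2*(-4) = 4 - 1**2*(-4) = 4 - (-4) = 4 - 1*(-4) = 4 + 4 = 8)
(4*44)*A(7) = (4*44)*8 = 176*8 = 1408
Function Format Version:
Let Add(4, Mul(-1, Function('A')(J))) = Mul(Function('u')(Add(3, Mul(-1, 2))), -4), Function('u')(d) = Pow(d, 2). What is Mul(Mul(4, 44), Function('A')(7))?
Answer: 1408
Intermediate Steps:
Function('A')(J) = 8 (Function('A')(J) = Add(4, Mul(-1, Mul(Pow(Add(3, Mul(-1, 2)), 2), -4))) = Add(4, Mul(-1, Mul(Pow(Add(3, -2), 2), -4))) = Add(4, Mul(-1, Mul(Pow(1, 2), -4))) = Add(4, Mul(-1, Mul(1, -4))) = Add(4, Mul(-1, -4)) = Add(4, 4) = 8)
Mul(Mul(4, 44), Function('A')(7)) = Mul(Mul(4, 44), 8) = Mul(176, 8) = 1408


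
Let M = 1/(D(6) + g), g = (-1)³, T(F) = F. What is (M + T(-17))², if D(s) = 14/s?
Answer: 4225/16 ≈ 264.06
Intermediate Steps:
g = -1
M = ¾ (M = 1/(14/6 - 1) = 1/(14*(⅙) - 1) = 1/(7/3 - 1) = 1/(4/3) = ¾ ≈ 0.75000)
(M + T(-17))² = (¾ - 17)² = (-65/4)² = 4225/16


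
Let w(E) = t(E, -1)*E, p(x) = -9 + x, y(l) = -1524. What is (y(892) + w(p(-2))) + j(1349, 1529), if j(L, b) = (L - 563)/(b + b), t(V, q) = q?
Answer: -2312984/1529 ≈ -1512.7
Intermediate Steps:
j(L, b) = (-563 + L)/(2*b) (j(L, b) = (-563 + L)/((2*b)) = (-563 + L)*(1/(2*b)) = (-563 + L)/(2*b))
w(E) = -E
(y(892) + w(p(-2))) + j(1349, 1529) = (-1524 - (-9 - 2)) + (½)*(-563 + 1349)/1529 = (-1524 - 1*(-11)) + (½)*(1/1529)*786 = (-1524 + 11) + 393/1529 = -1513 + 393/1529 = -2312984/1529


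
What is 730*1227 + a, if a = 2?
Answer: 895712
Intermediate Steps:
730*1227 + a = 730*1227 + 2 = 895710 + 2 = 895712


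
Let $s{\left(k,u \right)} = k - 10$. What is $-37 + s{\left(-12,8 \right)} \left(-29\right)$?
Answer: $601$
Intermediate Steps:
$s{\left(k,u \right)} = -10 + k$
$-37 + s{\left(-12,8 \right)} \left(-29\right) = -37 + \left(-10 - 12\right) \left(-29\right) = -37 - -638 = -37 + 638 = 601$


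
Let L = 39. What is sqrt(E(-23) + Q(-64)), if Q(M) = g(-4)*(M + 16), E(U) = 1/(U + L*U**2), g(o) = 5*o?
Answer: sqrt(6370345282)/2576 ≈ 30.984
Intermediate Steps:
E(U) = 1/(U + 39*U**2)
Q(M) = -320 - 20*M (Q(M) = (5*(-4))*(M + 16) = -20*(16 + M) = -320 - 20*M)
sqrt(E(-23) + Q(-64)) = sqrt(1/((-23)*(1 + 39*(-23))) + (-320 - 20*(-64))) = sqrt(-1/(23*(1 - 897)) + (-320 + 1280)) = sqrt(-1/23/(-896) + 960) = sqrt(-1/23*(-1/896) + 960) = sqrt(1/20608 + 960) = sqrt(19783681/20608) = sqrt(6370345282)/2576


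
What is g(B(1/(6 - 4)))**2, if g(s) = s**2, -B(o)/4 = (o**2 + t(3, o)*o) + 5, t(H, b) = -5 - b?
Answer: 10000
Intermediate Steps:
B(o) = -20 - 4*o**2 - 4*o*(-5 - o) (B(o) = -4*((o**2 + (-5 - o)*o) + 5) = -4*((o**2 + o*(-5 - o)) + 5) = -4*(5 + o**2 + o*(-5 - o)) = -20 - 4*o**2 - 4*o*(-5 - o))
g(B(1/(6 - 4)))**2 = ((-20 + 20/(6 - 4))**2)**2 = ((-20 + 20/2)**2)**2 = ((-20 + 20*(1/2))**2)**2 = ((-20 + 10)**2)**2 = ((-10)**2)**2 = 100**2 = 10000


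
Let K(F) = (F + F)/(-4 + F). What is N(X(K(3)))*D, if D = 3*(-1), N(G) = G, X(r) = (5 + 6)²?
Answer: -363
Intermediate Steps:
K(F) = 2*F/(-4 + F) (K(F) = (2*F)/(-4 + F) = 2*F/(-4 + F))
X(r) = 121 (X(r) = 11² = 121)
D = -3
N(X(K(3)))*D = 121*(-3) = -363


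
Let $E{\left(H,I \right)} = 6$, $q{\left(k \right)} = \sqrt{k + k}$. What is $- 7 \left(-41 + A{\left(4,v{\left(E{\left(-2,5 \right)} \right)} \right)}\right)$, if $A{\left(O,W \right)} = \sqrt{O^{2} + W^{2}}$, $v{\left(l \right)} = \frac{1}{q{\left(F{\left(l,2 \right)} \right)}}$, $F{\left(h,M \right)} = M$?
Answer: $287 - \frac{7 \sqrt{65}}{2} \approx 258.78$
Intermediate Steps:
$q{\left(k \right)} = \sqrt{2} \sqrt{k}$ ($q{\left(k \right)} = \sqrt{2 k} = \sqrt{2} \sqrt{k}$)
$v{\left(l \right)} = \frac{1}{2}$ ($v{\left(l \right)} = \frac{1}{\sqrt{2} \sqrt{2}} = \frac{1}{2}$)
$- 7 \left(-41 + A{\left(4,v{\left(E{\left(-2,5 \right)} \right)} \right)}\right) = - 7 \left(-41 + \sqrt{4^{2} + \left(\frac{1}{2}\right)^{2}}\right) = - 7 \left(-41 + \sqrt{16 + \frac{1}{4}}\right) = - 7 \left(-41 + \sqrt{\frac{65}{4}}\right) = - 7 \left(-41 + \frac{\sqrt{65}}{2}\right) = 287 - \frac{7 \sqrt{65}}{2}$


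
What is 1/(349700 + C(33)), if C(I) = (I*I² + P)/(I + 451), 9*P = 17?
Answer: 2178/761808325 ≈ 2.8590e-6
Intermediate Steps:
P = 17/9 (P = (⅑)*17 = 17/9 ≈ 1.8889)
C(I) = (17/9 + I³)/(451 + I) (C(I) = (I*I² + 17/9)/(I + 451) = (I³ + 17/9)/(451 + I) = (17/9 + I³)/(451 + I))
1/(349700 + C(33)) = 1/(349700 + (17/9 + 33³)/(451 + 33)) = 1/(349700 + (17/9 + 35937)/484) = 1/(349700 + (1/484)*(323450/9)) = 1/(349700 + 161725/2178) = 1/(761808325/2178) = 2178/761808325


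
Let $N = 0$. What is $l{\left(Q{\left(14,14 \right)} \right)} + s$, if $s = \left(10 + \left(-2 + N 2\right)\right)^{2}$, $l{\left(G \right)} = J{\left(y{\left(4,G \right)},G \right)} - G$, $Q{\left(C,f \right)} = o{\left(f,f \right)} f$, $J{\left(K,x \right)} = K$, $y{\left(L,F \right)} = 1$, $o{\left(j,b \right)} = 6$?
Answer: $-19$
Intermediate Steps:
$Q{\left(C,f \right)} = 6 f$
$l{\left(G \right)} = 1 - G$
$s = 64$ ($s = \left(10 + \left(-2 + 0 \cdot 2\right)\right)^{2} = \left(10 + \left(-2 + 0\right)\right)^{2} = \left(10 - 2\right)^{2} = 8^{2} = 64$)
$l{\left(Q{\left(14,14 \right)} \right)} + s = \left(1 - 6 \cdot 14\right) + 64 = \left(1 - 84\right) + 64 = -83 + 64 = -19$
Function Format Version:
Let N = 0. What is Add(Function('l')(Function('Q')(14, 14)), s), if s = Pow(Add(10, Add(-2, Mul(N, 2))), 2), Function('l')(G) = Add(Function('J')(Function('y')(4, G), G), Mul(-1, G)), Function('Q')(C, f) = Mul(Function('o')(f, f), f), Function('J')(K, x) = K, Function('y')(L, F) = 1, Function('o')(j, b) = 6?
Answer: -19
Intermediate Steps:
Function('Q')(C, f) = Mul(6, f)
Function('l')(G) = Add(1, Mul(-1, G))
s = 64 (s = Pow(Add(10, Add(-2, Mul(0, 2))), 2) = Pow(Add(10, Add(-2, 0)), 2) = Pow(Add(10, -2), 2) = Pow(8, 2) = 64)
Add(Function('l')(Function('Q')(14, 14)), s) = Add(Add(1, Mul(-1, Mul(6, 14))), 64) = Add(Add(1, Mul(-1, 84)), 64) = Add(Add(1, -84), 64) = Add(-83, 64) = -19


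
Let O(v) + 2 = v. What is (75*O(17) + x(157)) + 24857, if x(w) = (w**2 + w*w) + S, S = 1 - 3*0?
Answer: 75281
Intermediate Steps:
O(v) = -2 + v
S = 1 (S = 1 + 0 = 1)
x(w) = 1 + 2*w**2 (x(w) = (w**2 + w*w) + 1 = (w**2 + w**2) + 1 = 2*w**2 + 1 = 1 + 2*w**2)
(75*O(17) + x(157)) + 24857 = (75*(-2 + 17) + (1 + 2*157**2)) + 24857 = (75*15 + (1 + 2*24649)) + 24857 = (1125 + (1 + 49298)) + 24857 = (1125 + 49299) + 24857 = 50424 + 24857 = 75281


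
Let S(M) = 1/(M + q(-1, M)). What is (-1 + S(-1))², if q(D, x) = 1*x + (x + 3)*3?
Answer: 9/16 ≈ 0.56250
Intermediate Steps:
q(D, x) = 9 + 4*x (q(D, x) = x + (3 + x)*3 = x + (9 + 3*x) = 9 + 4*x)
S(M) = 1/(9 + 5*M) (S(M) = 1/(M + (9 + 4*M)) = 1/(9 + 5*M))
(-1 + S(-1))² = (-1 + 1/(9 + 5*(-1)))² = (-1 + 1/(9 - 5))² = (-1 + 1/4)² = (-1 + ¼)² = (-¾)² = 9/16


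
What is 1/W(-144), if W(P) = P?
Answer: -1/144 ≈ -0.0069444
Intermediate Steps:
1/W(-144) = 1/(-144) = -1/144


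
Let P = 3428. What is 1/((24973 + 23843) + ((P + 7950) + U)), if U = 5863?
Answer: 1/66057 ≈ 1.5138e-5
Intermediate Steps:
1/((24973 + 23843) + ((P + 7950) + U)) = 1/((24973 + 23843) + ((3428 + 7950) + 5863)) = 1/(48816 + (11378 + 5863)) = 1/(48816 + 17241) = 1/66057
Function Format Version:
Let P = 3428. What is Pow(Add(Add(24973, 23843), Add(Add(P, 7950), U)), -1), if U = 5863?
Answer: Rational(1, 66057) ≈ 1.5138e-5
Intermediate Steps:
Pow(Add(Add(24973, 23843), Add(Add(P, 7950), U)), -1) = Pow(Add(Add(24973, 23843), Add(Add(3428, 7950), 5863)), -1) = Pow(Add(48816, Add(11378, 5863)), -1) = Pow(Add(48816, 17241), -1) = Pow(66057, -1) = Rational(1, 66057)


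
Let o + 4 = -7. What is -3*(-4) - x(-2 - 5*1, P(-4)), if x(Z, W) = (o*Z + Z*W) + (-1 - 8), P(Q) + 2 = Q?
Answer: -98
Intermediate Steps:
o = -11 (o = -4 - 7 = -11)
P(Q) = -2 + Q
x(Z, W) = -9 - 11*Z + W*Z (x(Z, W) = (-11*Z + Z*W) + (-1 - 8) = (-11*Z + W*Z) - 9 = -9 - 11*Z + W*Z)
-3*(-4) - x(-2 - 5*1, P(-4)) = -3*(-4) - (-9 - 11*(-2 - 5*1) + (-2 - 4)*(-2 - 5*1)) = 12 - (-9 - 11*(-2 - 5) - 6*(-2 - 5)) = 12 - (-9 - 11*(-7) - 6*(-7)) = 12 - (-9 + 77 + 42) = 12 - 1*110 = 12 - 110 = -98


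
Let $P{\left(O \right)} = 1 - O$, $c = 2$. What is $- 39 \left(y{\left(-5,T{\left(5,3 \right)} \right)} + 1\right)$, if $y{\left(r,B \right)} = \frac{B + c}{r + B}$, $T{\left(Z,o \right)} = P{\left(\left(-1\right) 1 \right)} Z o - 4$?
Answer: $-91$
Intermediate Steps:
$T{\left(Z,o \right)} = -4 + 2 Z o$ ($T{\left(Z,o \right)} = \left(1 - \left(-1\right) 1\right) Z o - 4 = \left(1 - -1\right) Z o - 4 = \left(1 + 1\right) Z o - 4 = 2 Z o - 4 = -4 + 2 Z o$)
$y{\left(r,B \right)} = \frac{2 + B}{B + r}$ ($y{\left(r,B \right)} = \frac{B + 2}{r + B} = \frac{2 + B}{B + r}$)
$- 39 \left(y{\left(-5,T{\left(5,3 \right)} \right)} + 1\right) = - 39 \left(\frac{2 - \left(4 - 30\right)}{\left(-4 + 2 \cdot 5 \cdot 3\right) - 5} + 1\right) = - 39 \left(\frac{2 + \left(-4 + 30\right)}{\left(-4 + 30\right) - 5} + 1\right) = - 39 \left(\frac{2 + 26}{26 - 5} + 1\right) = - 39 \left(\frac{1}{21} \cdot 28 + 1\right) = - 39 \left(\frac{4}{3} + 1\right) = \left(-39\right) \frac{7}{3} = -91$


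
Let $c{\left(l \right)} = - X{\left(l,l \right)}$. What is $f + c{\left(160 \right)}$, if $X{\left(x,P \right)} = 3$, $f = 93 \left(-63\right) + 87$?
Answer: $-5775$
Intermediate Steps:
$f = -5772$ ($f = -5859 + 87 = -5772$)
$c{\left(l \right)} = -3$ ($c{\left(l \right)} = \left(-1\right) 3 = -3$)
$f + c{\left(160 \right)} = -5772 - 3 = -5775$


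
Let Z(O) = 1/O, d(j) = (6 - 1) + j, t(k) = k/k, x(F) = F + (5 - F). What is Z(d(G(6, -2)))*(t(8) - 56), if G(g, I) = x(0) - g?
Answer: -55/4 ≈ -13.750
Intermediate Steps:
x(F) = 5
G(g, I) = 5 - g
t(k) = 1
d(j) = 5 + j
Z(d(G(6, -2)))*(t(8) - 56) = (1 - 56)/(5 + (5 - 1*6)) = -55/(5 + (5 - 6)) = -55/(5 - 1) = -55/4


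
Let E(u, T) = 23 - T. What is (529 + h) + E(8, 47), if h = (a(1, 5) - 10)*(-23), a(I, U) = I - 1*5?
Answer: 827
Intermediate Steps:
a(I, U) = -5 + I (a(I, U) = I - 5 = -5 + I)
h = 322 (h = ((-5 + 1) - 10)*(-23) = (-4 - 10)*(-23) = -14*(-23) = 322)
(529 + h) + E(8, 47) = (529 + 322) + (23 - 1*47) = 851 + (23 - 47) = 851 - 24 = 827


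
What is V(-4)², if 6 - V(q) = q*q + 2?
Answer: 144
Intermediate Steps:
V(q) = 4 - q² (V(q) = 6 - (q*q + 2) = 6 - (q² + 2) = 6 - (2 + q²) = 6 + (-2 - q²) = 4 - q²)
V(-4)² = (4 - 1*(-4)²)² = (4 - 1*16)² = (4 - 16)² = (-12)² = 144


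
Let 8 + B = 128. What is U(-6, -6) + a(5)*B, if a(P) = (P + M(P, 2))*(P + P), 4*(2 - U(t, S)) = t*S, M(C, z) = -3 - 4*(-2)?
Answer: 11993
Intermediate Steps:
B = 120 (B = -8 + 128 = 120)
M(C, z) = 5 (M(C, z) = -3 + 8 = 5)
U(t, S) = 2 - S*t/4 (U(t, S) = 2 - t*S/4 = 2 - S*t/4)
a(P) = 2*P*(5 + P) (a(P) = (P + 5)*(P + P) = (5 + P)*(2*P) = 2*P*(5 + P))
U(-6, -6) + a(5)*B = (2 - 1/4*(-6)*(-6)) + (2*5*(5 + 5))*120 = (2 - 9) + (2*5*10)*120 = -7 + 100*120 = -7 + 12000 = 11993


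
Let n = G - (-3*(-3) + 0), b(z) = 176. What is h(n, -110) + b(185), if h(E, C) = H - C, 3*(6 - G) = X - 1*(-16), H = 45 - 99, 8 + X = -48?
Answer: 232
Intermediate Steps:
X = -56 (X = -8 - 48 = -56)
H = -54
G = 58/3 (G = 6 - (-56 - 1*(-16))/3 = 6 - (-56 + 16)/3 = 6 - ⅓*(-40) = 6 + 40/3 = 58/3 ≈ 19.333)
n = 31/3 (n = 58/3 - (-3*(-3) + 0) = 58/3 - (9 + 0) = 58/3 - 1*9 = 58/3 - 9 = 31/3 ≈ 10.333)
h(E, C) = -54 - C
h(n, -110) + b(185) = (-54 - 1*(-110)) + 176 = (-54 + 110) + 176 = 56 + 176 = 232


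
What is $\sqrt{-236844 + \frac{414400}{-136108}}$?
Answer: $\frac{46 i \sqrt{2644865239}}{4861} \approx 486.67 i$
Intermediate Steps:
$\sqrt{-236844 + \frac{414400}{-136108}} = \sqrt{-236844 + 414400 \left(- \frac{1}{136108}\right)} = \sqrt{-236844 - \frac{14800}{4861}} = \sqrt{- \frac{1151313484}{4861}} = \frac{46 i \sqrt{2644865239}}{4861}$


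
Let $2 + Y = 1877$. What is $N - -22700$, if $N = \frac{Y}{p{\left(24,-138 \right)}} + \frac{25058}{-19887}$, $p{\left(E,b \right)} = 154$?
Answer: $\frac{9936343399}{437514} \approx 22711.0$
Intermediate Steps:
$Y = 1875$ ($Y = -2 + 1877 = 1875$)
$N = \frac{4775599}{437514}$ ($N = \frac{1875}{154} + \frac{25058}{-19887} = 1875 \cdot \frac{1}{154} + 25058 \left(- \frac{1}{19887}\right) = \frac{1875}{154} - \frac{25058}{19887} = \frac{4775599}{437514} \approx 10.915$)
$N - -22700 = \frac{4775599}{437514} - -22700 = \frac{4775599}{437514} + 22700 = \frac{9936343399}{437514}$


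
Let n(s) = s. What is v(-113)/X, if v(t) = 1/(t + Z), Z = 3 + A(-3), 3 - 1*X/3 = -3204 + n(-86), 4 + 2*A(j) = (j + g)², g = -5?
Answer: -1/790320 ≈ -1.2653e-6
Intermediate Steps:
A(j) = -2 + (-5 + j)²/2 (A(j) = -2 + (j - 5)²/2 = -2 + (-5 + j)²/2)
X = 9879 (X = 9 - 3*(-3204 - 86) = 9 - 3*(-3290) = 9 + 9870 = 9879)
Z = 33 (Z = 3 + (-2 + (-5 - 3)²/2) = 3 + (-2 + (½)*(-8)²) = 3 + (-2 + (½)*64) = 3 + (-2 + 32) = 3 + 30 = 33)
v(t) = 1/(33 + t) (v(t) = 1/(t + 33) = 1/(33 + t))
v(-113)/X = 1/((33 - 113)*9879) = (1/9879)/(-80) = -1/80*1/9879 = -1/790320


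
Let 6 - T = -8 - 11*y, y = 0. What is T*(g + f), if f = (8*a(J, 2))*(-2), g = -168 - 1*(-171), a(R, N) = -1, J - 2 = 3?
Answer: 266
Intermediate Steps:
J = 5 (J = 2 + 3 = 5)
g = 3 (g = -168 + 171 = 3)
f = 16 (f = (8*(-1))*(-2) = -8*(-2) = 16)
T = 14 (T = 6 - (-8 - 11*0) = 6 - (-8 + 0) = 6 - 1*(-8) = 6 + 8 = 14)
T*(g + f) = 14*(3 + 16) = 14*19 = 266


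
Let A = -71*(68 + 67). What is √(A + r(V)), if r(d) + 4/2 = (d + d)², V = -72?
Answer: √11149 ≈ 105.59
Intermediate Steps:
A = -9585 (A = -71*135 = -9585)
r(d) = -2 + 4*d² (r(d) = -2 + (d + d)² = -2 + (2*d)² = -2 + 4*d²)
√(A + r(V)) = √(-9585 + (-2 + 4*(-72)²)) = √(-9585 + (-2 + 4*5184)) = √(-9585 + (-2 + 20736)) = √(-9585 + 20734) = √11149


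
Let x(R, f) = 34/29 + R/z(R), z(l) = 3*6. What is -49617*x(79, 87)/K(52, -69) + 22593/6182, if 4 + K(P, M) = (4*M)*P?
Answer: 1591219213/69559864 ≈ 22.876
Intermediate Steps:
z(l) = 18
K(P, M) = -4 + 4*M*P (K(P, M) = -4 + (4*M)*P = -4 + 4*M*P)
x(R, f) = 34/29 + R/18
-49617*x(79, 87)/K(52, -69) + 22593/6182 = -49617*(34/29 + (1/18)*79)/(-4 + 4*(-69)*52) + 22593/6182 = -49617*(34/29 + 79/18)/(-4 - 14352) + 22593*(1/6182) = -49617/((-14356/2903/522)) + 22593/6182 = -49617/((-14356*522/2903)) + 22593/6182 = -49617/(-7493832/2903) + 22593/6182 = -49617*(-2903/7493832) + 22593/6182 = 432547/22504 + 22593/6182 = 1591219213/69559864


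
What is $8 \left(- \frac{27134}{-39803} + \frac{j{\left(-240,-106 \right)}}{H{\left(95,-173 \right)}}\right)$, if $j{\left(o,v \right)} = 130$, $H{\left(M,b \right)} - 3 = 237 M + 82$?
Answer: $\frac{123680558}{22488695} \approx 5.4997$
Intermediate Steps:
$H{\left(M,b \right)} = 85 + 237 M$ ($H{\left(M,b \right)} = 3 + \left(237 M + 82\right) = 3 + \left(82 + 237 M\right) = 85 + 237 M$)
$8 \left(- \frac{27134}{-39803} + \frac{j{\left(-240,-106 \right)}}{H{\left(95,-173 \right)}}\right) = 8 \left(- \frac{27134}{-39803} + \frac{130}{85 + 237 \cdot 95}\right) = 8 \left(\left(-27134\right) \left(- \frac{1}{39803}\right) + \frac{130}{85 + 22515}\right) = 8 \left(\frac{27134}{39803} + \frac{130}{22600}\right) = 8 \left(\frac{27134}{39803} + 130 \cdot \frac{1}{22600}\right) = 8 \left(\frac{27134}{39803} + \frac{13}{2260}\right) = 8 \cdot \frac{61840279}{89954780} = \frac{123680558}{22488695}$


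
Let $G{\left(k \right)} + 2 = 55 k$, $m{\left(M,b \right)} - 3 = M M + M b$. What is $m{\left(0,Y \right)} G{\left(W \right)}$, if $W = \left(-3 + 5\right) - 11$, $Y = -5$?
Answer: $-1491$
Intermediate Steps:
$W = -9$ ($W = 2 - 11 = -9$)
$m{\left(M,b \right)} = 3 + M^{2} + M b$ ($m{\left(M,b \right)} = 3 + \left(M M + M b\right) = 3 + \left(M^{2} + M b\right) = 3 + M^{2} + M b$)
$G{\left(k \right)} = -2 + 55 k$
$m{\left(0,Y \right)} G{\left(W \right)} = \left(3 + 0^{2} + 0 \left(-5\right)\right) \left(-2 + 55 \left(-9\right)\right) = \left(3 + 0 + 0\right) \left(-2 - 495\right) = 3 \left(-497\right) = -1491$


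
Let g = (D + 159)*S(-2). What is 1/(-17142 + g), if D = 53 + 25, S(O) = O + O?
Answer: -1/18090 ≈ -5.5279e-5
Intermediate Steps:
S(O) = 2*O
D = 78
g = -948 (g = (78 + 159)*(2*(-2)) = 237*(-4) = -948)
1/(-17142 + g) = 1/(-17142 - 948) = 1/(-18090) = -1/18090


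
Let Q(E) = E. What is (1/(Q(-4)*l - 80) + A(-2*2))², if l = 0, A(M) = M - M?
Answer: 1/6400 ≈ 0.00015625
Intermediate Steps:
A(M) = 0
(1/(Q(-4)*l - 80) + A(-2*2))² = (1/(-4*0 - 80) + 0)² = (1/(0 - 80) + 0)² = (1/(-80) + 0)² = (-1/80 + 0)² = (-1/80)² = 1/6400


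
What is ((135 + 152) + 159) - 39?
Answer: 407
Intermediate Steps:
((135 + 152) + 159) - 39 = (287 + 159) - 39 = 446 - 39 = 407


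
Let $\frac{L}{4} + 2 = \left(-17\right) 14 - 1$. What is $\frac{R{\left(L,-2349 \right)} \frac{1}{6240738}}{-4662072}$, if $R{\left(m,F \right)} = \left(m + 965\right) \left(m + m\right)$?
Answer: $\frac{241}{3636846236142} \approx 6.6266 \cdot 10^{-11}$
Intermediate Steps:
$L = -964$ ($L = -8 + 4 \left(\left(-17\right) 14 - 1\right) = -8 + 4 \left(-238 - 1\right) = -8 + 4 \left(-239\right) = -8 - 956 = -964$)
$R{\left(m,F \right)} = 2 m \left(965 + m\right)$ ($R{\left(m,F \right)} = \left(965 + m\right) 2 m = 2 m \left(965 + m\right)$)
$\frac{R{\left(L,-2349 \right)} \frac{1}{6240738}}{-4662072} = \frac{2 \left(-964\right) \left(965 - 964\right) \frac{1}{6240738}}{-4662072} = 2 \left(-964\right) 1 \cdot \frac{1}{6240738} \left(- \frac{1}{4662072}\right) = \left(-1928\right) \frac{1}{6240738} \left(- \frac{1}{4662072}\right) = \left(- \frac{964}{3120369}\right) \left(- \frac{1}{4662072}\right) = \frac{241}{3636846236142}$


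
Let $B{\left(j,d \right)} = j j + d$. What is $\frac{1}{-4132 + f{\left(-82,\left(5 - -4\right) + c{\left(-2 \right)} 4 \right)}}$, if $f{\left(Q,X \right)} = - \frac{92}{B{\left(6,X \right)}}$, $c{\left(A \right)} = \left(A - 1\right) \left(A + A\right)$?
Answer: $- \frac{93}{384368} \approx -0.00024196$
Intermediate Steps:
$c{\left(A \right)} = 2 A \left(-1 + A\right)$ ($c{\left(A \right)} = \left(-1 + A\right) 2 A = 2 A \left(-1 + A\right)$)
$B{\left(j,d \right)} = d + j^{2}$ ($B{\left(j,d \right)} = j^{2} + d = d + j^{2}$)
$f{\left(Q,X \right)} = - \frac{92}{36 + X}$ ($f{\left(Q,X \right)} = - \frac{92}{X + 6^{2}} = - \frac{92}{X + 36} = - \frac{92}{36 + X}$)
$\frac{1}{-4132 + f{\left(-82,\left(5 - -4\right) + c{\left(-2 \right)} 4 \right)}} = \frac{1}{-4132 - \frac{92}{36 + \left(\left(5 - -4\right) + 2 \left(-2\right) \left(-1 - 2\right) 4\right)}} = \frac{1}{-4132 - \frac{92}{36 + \left(\left(5 + 4\right) + 2 \left(-2\right) \left(-3\right) 4\right)}} = \frac{1}{-4132 - \frac{92}{36 + \left(9 + 12 \cdot 4\right)}} = \frac{1}{-4132 - \frac{92}{36 + \left(9 + 48\right)}} = \frac{1}{-4132 - \frac{92}{36 + 57}} = \frac{1}{-4132 - \frac{92}{93}} = \frac{1}{- \frac{384368}{93}} = - \frac{93}{384368}$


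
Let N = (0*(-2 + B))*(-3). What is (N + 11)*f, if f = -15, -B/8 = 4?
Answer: -165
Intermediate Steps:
B = -32 (B = -8*4 = -32)
N = 0 (N = (0*(-2 - 32))*(-3) = (0*(-34))*(-3) = 0*(-3) = 0)
(N + 11)*f = (0 + 11)*(-15) = 11*(-15) = -165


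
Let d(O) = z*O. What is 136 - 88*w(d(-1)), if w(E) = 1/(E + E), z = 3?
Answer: 452/3 ≈ 150.67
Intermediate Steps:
d(O) = 3*O
w(E) = 1/(2*E)
136 - 88*w(d(-1)) = 136 - 44/(3*(-1)) = 136 - 44/(-3) = 136 - 44*(-1)/3 = 136 - 88*(-⅙) = 136 + 44/3 = 452/3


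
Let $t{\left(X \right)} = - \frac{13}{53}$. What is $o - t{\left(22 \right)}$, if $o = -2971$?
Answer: $- \frac{157450}{53} \approx -2970.8$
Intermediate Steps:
$t{\left(X \right)} = - \frac{13}{53}$ ($t{\left(X \right)} = \left(-13\right) \frac{1}{53} = - \frac{13}{53}$)
$o - t{\left(22 \right)} = -2971 - - \frac{13}{53} = -2971 + \frac{13}{53} = - \frac{157450}{53}$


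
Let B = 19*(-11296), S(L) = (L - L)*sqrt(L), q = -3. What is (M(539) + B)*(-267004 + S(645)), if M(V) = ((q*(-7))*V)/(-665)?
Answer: 5444451062588/95 ≈ 5.7310e+10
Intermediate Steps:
S(L) = 0 (S(L) = 0*sqrt(L) = 0)
B = -214624
M(V) = -3*V/95 (M(V) = ((-3*(-7))*V)/(-665) = (21*V)*(-1/665) = -3*V/95)
(M(539) + B)*(-267004 + S(645)) = (-3/95*539 - 214624)*(-267004 + 0) = (-1617/95 - 214624)*(-267004) = -20390897/95*(-267004) = 5444451062588/95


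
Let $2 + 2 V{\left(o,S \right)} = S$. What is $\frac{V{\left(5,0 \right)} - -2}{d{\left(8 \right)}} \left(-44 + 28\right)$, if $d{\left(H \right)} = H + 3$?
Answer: $- \frac{16}{11} \approx -1.4545$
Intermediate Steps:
$V{\left(o,S \right)} = -1 + \frac{S}{2}$
$d{\left(H \right)} = 3 + H$
$\frac{V{\left(5,0 \right)} - -2}{d{\left(8 \right)}} \left(-44 + 28\right) = \frac{\left(-1 + \frac{1}{2} \cdot 0\right) - -2}{3 + 8} \left(-44 + 28\right) = \frac{\left(-1 + 0\right) + 2}{11} \left(-16\right) = \left(-1 + 2\right) \frac{1}{11} \left(-16\right) = 1 \cdot \frac{1}{11} \left(-16\right) = \frac{1}{11} \left(-16\right) = - \frac{16}{11}$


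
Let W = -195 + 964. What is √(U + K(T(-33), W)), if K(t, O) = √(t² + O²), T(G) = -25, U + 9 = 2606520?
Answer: √(2606511 + √591986) ≈ 1614.7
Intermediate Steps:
U = 2606511 (U = -9 + 2606520 = 2606511)
W = 769
K(t, O) = √(O² + t²)
√(U + K(T(-33), W)) = √(2606511 + √(769² + (-25)²)) = √(2606511 + √(591361 + 625)) = √(2606511 + √591986)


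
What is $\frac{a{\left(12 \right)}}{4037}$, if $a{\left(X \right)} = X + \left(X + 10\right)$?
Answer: $\frac{34}{4037} \approx 0.0084221$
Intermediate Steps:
$a{\left(X \right)} = 10 + 2 X$ ($a{\left(X \right)} = X + \left(10 + X\right) = 10 + 2 X$)
$\frac{a{\left(12 \right)}}{4037} = \frac{10 + 2 \cdot 12}{4037} = \left(10 + 24\right) \frac{1}{4037} = 34 \cdot \frac{1}{4037} = \frac{34}{4037}$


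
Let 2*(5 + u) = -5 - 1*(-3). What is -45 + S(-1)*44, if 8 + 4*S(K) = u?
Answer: -199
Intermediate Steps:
u = -6 (u = -5 + (-5 - 1*(-3))/2 = -5 + (-5 + 3)/2 = -5 + (½)*(-2) = -5 - 1 = -6)
S(K) = -7/2 (S(K) = -2 + (¼)*(-6) = -2 - 3/2 = -7/2)
-45 + S(-1)*44 = -45 - 7/2*44 = -45 - 154 = -199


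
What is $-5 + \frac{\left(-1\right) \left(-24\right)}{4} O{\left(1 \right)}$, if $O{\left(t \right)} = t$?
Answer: $1$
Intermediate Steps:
$-5 + \frac{\left(-1\right) \left(-24\right)}{4} O{\left(1 \right)} = -5 + \frac{\left(-1\right) \left(-24\right)}{4} \cdot 1 = -5 + 24 \cdot \frac{1}{4} \cdot 1 = -5 + 6 \cdot 1 = -5 + 6 = 1$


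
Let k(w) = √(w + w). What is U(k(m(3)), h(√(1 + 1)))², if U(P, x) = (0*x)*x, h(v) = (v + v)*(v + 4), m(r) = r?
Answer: 0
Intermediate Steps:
k(w) = √2*√w (k(w) = √(2*w) = √2*√w)
h(v) = 2*v*(4 + v) (h(v) = (2*v)*(4 + v) = 2*v*(4 + v))
U(P, x) = 0 (U(P, x) = 0*x = 0)
U(k(m(3)), h(√(1 + 1)))² = 0² = 0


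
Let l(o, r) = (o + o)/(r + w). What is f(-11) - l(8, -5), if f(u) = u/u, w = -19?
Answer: 5/3 ≈ 1.6667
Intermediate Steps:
f(u) = 1
l(o, r) = 2*o/(-19 + r) (l(o, r) = (o + o)/(r - 19) = (2*o)/(-19 + r) = 2*o/(-19 + r))
f(-11) - l(8, -5) = 1 - 2*8/(-19 - 5) = 1 - 2*8/(-24) = 1 - 2*8*(-1)/24 = 1 - 1*(-⅔) = 1 + ⅔ = 5/3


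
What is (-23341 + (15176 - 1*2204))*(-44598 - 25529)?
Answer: 727146863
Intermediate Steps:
(-23341 + (15176 - 1*2204))*(-44598 - 25529) = (-23341 + (15176 - 2204))*(-70127) = (-23341 + 12972)*(-70127) = -10369*(-70127) = 727146863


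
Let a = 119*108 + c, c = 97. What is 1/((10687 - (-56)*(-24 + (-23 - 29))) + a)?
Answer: 1/19380 ≈ 5.1600e-5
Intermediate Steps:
a = 12949 (a = 119*108 + 97 = 12852 + 97 = 12949)
1/((10687 - (-56)*(-24 + (-23 - 29))) + a) = 1/((10687 - (-56)*(-24 + (-23 - 29))) + 12949) = 1/((10687 - (-56)*(-24 - 52)) + 12949) = 1/((10687 - (-56)*(-76)) + 12949) = 1/((10687 - 1*4256) + 12949) = 1/((10687 - 4256) + 12949) = 1/(6431 + 12949) = 1/19380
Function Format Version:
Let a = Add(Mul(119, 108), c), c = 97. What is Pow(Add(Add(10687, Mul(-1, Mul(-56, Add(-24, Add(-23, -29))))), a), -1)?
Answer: Rational(1, 19380) ≈ 5.1600e-5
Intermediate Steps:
a = 12949 (a = Add(Mul(119, 108), 97) = Add(12852, 97) = 12949)
Pow(Add(Add(10687, Mul(-1, Mul(-56, Add(-24, Add(-23, -29))))), a), -1) = Pow(Add(Add(10687, Mul(-1, Mul(-56, Add(-24, Add(-23, -29))))), 12949), -1) = Pow(Add(Add(10687, Mul(-1, Mul(-56, Add(-24, -52)))), 12949), -1) = Pow(Add(Add(10687, Mul(-1, Mul(-56, -76))), 12949), -1) = Pow(Add(Add(10687, Mul(-1, 4256)), 12949), -1) = Pow(Add(Add(10687, -4256), 12949), -1) = Pow(Add(6431, 12949), -1) = Pow(19380, -1) = Rational(1, 19380)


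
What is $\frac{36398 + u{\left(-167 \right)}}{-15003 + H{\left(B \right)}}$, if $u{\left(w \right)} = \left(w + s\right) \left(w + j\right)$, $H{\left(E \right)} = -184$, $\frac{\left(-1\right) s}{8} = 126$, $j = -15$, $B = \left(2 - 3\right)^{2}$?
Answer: $- \frac{250248}{15187} \approx -16.478$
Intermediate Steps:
$B = 1$ ($B = \left(-1\right)^{2} = 1$)
$s = -1008$ ($s = \left(-8\right) 126 = -1008$)
$u{\left(w \right)} = \left(-1008 + w\right) \left(-15 + w\right)$ ($u{\left(w \right)} = \left(w - 1008\right) \left(w - 15\right) = \left(-1008 + w\right) \left(-15 + w\right)$)
$\frac{36398 + u{\left(-167 \right)}}{-15003 + H{\left(B \right)}} = \frac{36398 + \left(15120 + \left(-167\right)^{2} - -170841\right)}{-15003 - 184} = \frac{36398 + \left(15120 + 27889 + 170841\right)}{-15187} = \left(36398 + 213850\right) \left(- \frac{1}{15187}\right) = 250248 \left(- \frac{1}{15187}\right) = - \frac{250248}{15187}$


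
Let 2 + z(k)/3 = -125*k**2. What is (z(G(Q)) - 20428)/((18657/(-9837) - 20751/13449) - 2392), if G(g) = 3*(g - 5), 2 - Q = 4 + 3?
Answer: 876923803673/5868729894 ≈ 149.42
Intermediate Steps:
Q = -5 (Q = 2 - (4 + 3) = 2 - 1*7 = 2 - 7 = -5)
G(g) = -15 + 3*g (G(g) = 3*(-5 + g) = -15 + 3*g)
z(k) = -6 - 375*k**2 (z(k) = -6 + 3*(-125*k**2) = -6 - 375*k**2)
(z(G(Q)) - 20428)/((18657/(-9837) - 20751/13449) - 2392) = ((-6 - 375*(-15 + 3*(-5))**2) - 20428)/((18657/(-9837) - 20751/13449) - 2392) = ((-6 - 375*(-15 - 15)**2) - 20428)/((18657*(-1/9837) - 20751*1/13449) - 2392) = ((-6 - 375*(-30)**2) - 20428)/((-2073/1093 - 6917/4483) - 2392) = ((-6 - 375*900) - 20428)/(-16853540/4899919 - 2392) = ((-6 - 337500) - 20428)/(-11737459788/4899919) = (-337506 - 20428)*(-4899919/11737459788) = -357934*(-4899919/11737459788) = 876923803673/5868729894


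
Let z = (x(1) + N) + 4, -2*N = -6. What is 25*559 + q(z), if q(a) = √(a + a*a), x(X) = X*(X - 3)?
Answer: 13975 + √30 ≈ 13980.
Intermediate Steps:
x(X) = X*(-3 + X)
N = 3 (N = -½*(-6) = 3)
z = 5 (z = (1*(-3 + 1) + 3) + 4 = (1*(-2) + 3) + 4 = (-2 + 3) + 4 = 1 + 4 = 5)
q(a) = √(a + a²)
25*559 + q(z) = 25*559 + √(5*(1 + 5)) = 13975 + √(5*6) = 13975 + √30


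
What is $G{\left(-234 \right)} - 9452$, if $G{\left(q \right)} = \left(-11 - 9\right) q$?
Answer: $-4772$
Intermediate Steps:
$G{\left(q \right)} = - 20 q$
$G{\left(-234 \right)} - 9452 = \left(-20\right) \left(-234\right) - 9452 = 4680 - 9452 = -4772$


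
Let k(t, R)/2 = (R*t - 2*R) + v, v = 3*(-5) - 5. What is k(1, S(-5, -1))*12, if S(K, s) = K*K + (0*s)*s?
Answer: -1080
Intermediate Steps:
v = -20 (v = -15 - 5 = -20)
S(K, s) = K² (S(K, s) = K² + 0*s = K² + 0 = K²)
k(t, R) = -40 - 4*R + 2*R*t (k(t, R) = 2*((R*t - 2*R) - 20) = 2*((-2*R + R*t) - 20) = 2*(-20 - 2*R + R*t) = -40 - 4*R + 2*R*t)
k(1, S(-5, -1))*12 = (-40 - 4*(-5)² + 2*(-5)²*1)*12 = (-40 - 4*25 + 2*25*1)*12 = (-40 - 100 + 50)*12 = -90*12 = -1080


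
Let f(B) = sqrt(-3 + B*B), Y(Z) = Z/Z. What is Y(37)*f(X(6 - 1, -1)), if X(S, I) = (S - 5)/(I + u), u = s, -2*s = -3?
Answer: I*sqrt(3) ≈ 1.732*I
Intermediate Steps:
s = 3/2 (s = -1/2*(-3) = 3/2 ≈ 1.5000)
u = 3/2 ≈ 1.5000
X(S, I) = (-5 + S)/(3/2 + I) (X(S, I) = (S - 5)/(I + 3/2) = (-5 + S)/(3/2 + I))
Y(Z) = 1
f(B) = sqrt(-3 + B**2)
Y(37)*f(X(6 - 1, -1)) = 1*sqrt(-3 + (2*(-5 + (6 - 1))/(3 + 2*(-1)))**2) = 1*sqrt(-3 + (2*(-5 + 5)/(3 - 2))**2) = 1*sqrt(-3 + (2*0/1)**2) = 1*sqrt(-3 + (2*1*0)**2) = 1*sqrt(-3 + 0**2) = 1*sqrt(-3 + 0) = 1*sqrt(-3) = 1*(I*sqrt(3)) = I*sqrt(3)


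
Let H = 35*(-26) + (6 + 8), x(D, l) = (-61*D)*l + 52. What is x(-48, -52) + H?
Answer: -153100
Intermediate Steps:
x(D, l) = 52 - 61*D*l (x(D, l) = -61*D*l + 52 = 52 - 61*D*l)
H = -896 (H = -910 + 14 = -896)
x(-48, -52) + H = (52 - 61*(-48)*(-52)) - 896 = (52 - 152256) - 896 = -152204 - 896 = -153100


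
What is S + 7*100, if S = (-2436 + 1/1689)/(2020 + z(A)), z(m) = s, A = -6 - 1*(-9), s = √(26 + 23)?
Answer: 2392407697/3423603 ≈ 698.80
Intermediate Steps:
s = 7 (s = √49 = 7)
A = 3 (A = -6 + 9 = 3)
z(m) = 7
S = -4114403/3423603 (S = (-2436 + 1/1689)/(2020 + 7) = (-2436 + 1/1689)/2027 = -4114403/1689*1/2027 = -4114403/3423603 ≈ -1.2018)
S + 7*100 = -4114403/3423603 + 7*100 = -4114403/3423603 + 700 = 2392407697/3423603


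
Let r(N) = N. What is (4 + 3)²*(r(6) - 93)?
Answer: -4263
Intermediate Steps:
(4 + 3)²*(r(6) - 93) = (4 + 3)²*(6 - 93) = 7²*(-87) = 49*(-87) = -4263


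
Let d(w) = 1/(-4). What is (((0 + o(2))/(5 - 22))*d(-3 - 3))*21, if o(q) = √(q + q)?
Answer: 21/34 ≈ 0.61765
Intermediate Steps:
o(q) = √2*√q (o(q) = √(2*q) = √2*√q)
d(w) = -¼
(((0 + o(2))/(5 - 22))*d(-3 - 3))*21 = (((0 + √2*√2)/(5 - 22))*(-¼))*21 = (((0 + 2)/(-17))*(-¼))*21 = ((2*(-1/17))*(-¼))*21 = -2/17*(-¼)*21 = (1/34)*21 = 21/34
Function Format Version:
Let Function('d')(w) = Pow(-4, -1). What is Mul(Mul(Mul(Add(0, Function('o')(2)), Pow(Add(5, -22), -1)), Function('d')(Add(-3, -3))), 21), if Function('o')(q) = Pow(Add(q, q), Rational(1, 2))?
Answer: Rational(21, 34) ≈ 0.61765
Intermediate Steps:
Function('o')(q) = Mul(Pow(2, Rational(1, 2)), Pow(q, Rational(1, 2))) (Function('o')(q) = Pow(Mul(2, q), Rational(1, 2)) = Mul(Pow(2, Rational(1, 2)), Pow(q, Rational(1, 2))))
Function('d')(w) = Rational(-1, 4)
Mul(Mul(Mul(Add(0, Function('o')(2)), Pow(Add(5, -22), -1)), Function('d')(Add(-3, -3))), 21) = Mul(Mul(Mul(Add(0, Mul(Pow(2, Rational(1, 2)), Pow(2, Rational(1, 2)))), Pow(Add(5, -22), -1)), Rational(-1, 4)), 21) = Mul(Mul(Mul(Add(0, 2), Pow(-17, -1)), Rational(-1, 4)), 21) = Mul(Mul(Mul(2, Rational(-1, 17)), Rational(-1, 4)), 21) = Mul(Mul(Rational(-2, 17), Rational(-1, 4)), 21) = Mul(Rational(1, 34), 21) = Rational(21, 34)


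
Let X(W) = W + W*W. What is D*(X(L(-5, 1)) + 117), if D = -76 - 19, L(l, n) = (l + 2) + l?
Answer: -16435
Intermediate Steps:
L(l, n) = 2 + 2*l (L(l, n) = (2 + l) + l = 2 + 2*l)
X(W) = W + W**2
D = -95
D*(X(L(-5, 1)) + 117) = -95*((2 + 2*(-5))*(1 + (2 + 2*(-5))) + 117) = -95*((2 - 10)*(1 + (2 - 10)) + 117) = -95*(-8*(1 - 8) + 117) = -95*(-8*(-7) + 117) = -95*(56 + 117) = -95*173 = -16435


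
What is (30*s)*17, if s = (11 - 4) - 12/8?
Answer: 2805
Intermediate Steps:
s = 11/2 (s = 7 - 12*⅛ = 7 - 3/2 = 11/2 ≈ 5.5000)
(30*s)*17 = (30*(11/2))*17 = 165*17 = 2805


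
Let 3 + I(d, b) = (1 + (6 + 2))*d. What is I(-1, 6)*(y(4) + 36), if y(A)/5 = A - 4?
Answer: -432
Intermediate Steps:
I(d, b) = -3 + 9*d (I(d, b) = -3 + (1 + (6 + 2))*d = -3 + (1 + 8)*d = -3 + 9*d)
y(A) = -20 + 5*A (y(A) = 5*(A - 4) = 5*(-4 + A) = -20 + 5*A)
I(-1, 6)*(y(4) + 36) = (-3 + 9*(-1))*((-20 + 5*4) + 36) = (-3 - 9)*((-20 + 20) + 36) = -12*(0 + 36) = -12*36 = -432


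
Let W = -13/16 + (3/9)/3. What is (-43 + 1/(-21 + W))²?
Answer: 18095361361/9765625 ≈ 1853.0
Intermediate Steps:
W = -101/144 (W = -13*1/16 + (3*(⅑))*(⅓) = -13/16 + (⅓)*(⅓) = -13/16 + ⅑ = -101/144 ≈ -0.70139)
(-43 + 1/(-21 + W))² = (-43 + 1/(-21 - 101/144))² = (-43 + 1/(-3125/144))² = (-43 - 144/3125)² = (-134519/3125)² = 18095361361/9765625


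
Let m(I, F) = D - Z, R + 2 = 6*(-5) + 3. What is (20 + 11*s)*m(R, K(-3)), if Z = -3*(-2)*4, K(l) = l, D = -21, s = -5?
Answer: 1575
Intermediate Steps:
R = -29 (R = -2 + (6*(-5) + 3) = -2 + (-30 + 3) = -2 - 27 = -29)
Z = 24 (Z = 6*4 = 24)
m(I, F) = -45 (m(I, F) = -21 - 1*24 = -21 - 24 = -45)
(20 + 11*s)*m(R, K(-3)) = (20 + 11*(-5))*(-45) = (20 - 55)*(-45) = -35*(-45) = 1575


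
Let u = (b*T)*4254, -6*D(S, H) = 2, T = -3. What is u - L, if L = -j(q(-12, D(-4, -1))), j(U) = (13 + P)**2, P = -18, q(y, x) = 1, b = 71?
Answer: -906077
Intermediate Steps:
D(S, H) = -1/3 (D(S, H) = -1/6*2 = -1/3)
j(U) = 25 (j(U) = (13 - 18)**2 = (-5)**2 = 25)
L = -25 (L = -1*25 = -25)
u = -906102 (u = (71*(-3))*4254 = -213*4254 = -906102)
u - L = -906102 - 1*(-25) = -906102 + 25 = -906077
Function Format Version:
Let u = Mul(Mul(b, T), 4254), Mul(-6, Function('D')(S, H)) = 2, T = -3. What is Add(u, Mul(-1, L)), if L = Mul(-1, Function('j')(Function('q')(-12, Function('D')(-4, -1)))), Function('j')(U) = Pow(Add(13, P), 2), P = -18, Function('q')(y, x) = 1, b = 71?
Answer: -906077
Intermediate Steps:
Function('D')(S, H) = Rational(-1, 3) (Function('D')(S, H) = Mul(Rational(-1, 6), 2) = Rational(-1, 3))
Function('j')(U) = 25 (Function('j')(U) = Pow(Add(13, -18), 2) = Pow(-5, 2) = 25)
L = -25 (L = Mul(-1, 25) = -25)
u = -906102 (u = Mul(Mul(71, -3), 4254) = Mul(-213, 4254) = -906102)
Add(u, Mul(-1, L)) = Add(-906102, Mul(-1, -25)) = Add(-906102, 25) = -906077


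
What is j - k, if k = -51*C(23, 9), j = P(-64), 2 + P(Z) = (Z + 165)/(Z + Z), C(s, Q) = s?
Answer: 149787/128 ≈ 1170.2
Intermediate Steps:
P(Z) = -2 + (165 + Z)/(2*Z) (P(Z) = -2 + (Z + 165)/(Z + Z) = -2 + (165 + Z)/((2*Z)) = -2 + (165 + Z)*(1/(2*Z)) = -2 + (165 + Z)/(2*Z))
j = -357/128 (j = (3/2)*(55 - 1*(-64))/(-64) = (3/2)*(-1/64)*(55 + 64) = (3/2)*(-1/64)*119 = -357/128 ≈ -2.7891)
k = -1173 (k = -51*23 = -1173)
j - k = -357/128 - 1*(-1173) = -357/128 + 1173 = 149787/128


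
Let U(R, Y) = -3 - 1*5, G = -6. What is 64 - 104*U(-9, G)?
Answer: 896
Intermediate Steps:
U(R, Y) = -8 (U(R, Y) = -3 - 5 = -8)
64 - 104*U(-9, G) = 64 - 104*(-8) = 64 + 832 = 896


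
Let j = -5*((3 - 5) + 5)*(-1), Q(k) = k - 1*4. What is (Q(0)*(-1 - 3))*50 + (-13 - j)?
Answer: 772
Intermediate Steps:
Q(k) = -4 + k (Q(k) = k - 4 = -4 + k)
j = 15 (j = -5*(-2 + 5)*(-1) = -5*3*(-1) = -15*(-1) = 15)
(Q(0)*(-1 - 3))*50 + (-13 - j) = ((-4 + 0)*(-1 - 3))*50 + (-13 - 1*15) = -4*(-4)*50 + (-13 - 15) = 16*50 - 28 = 800 - 28 = 772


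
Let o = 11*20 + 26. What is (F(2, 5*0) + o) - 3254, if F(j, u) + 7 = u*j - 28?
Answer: -3043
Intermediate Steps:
o = 246 (o = 220 + 26 = 246)
F(j, u) = -35 + j*u (F(j, u) = -7 + (u*j - 28) = -7 + (j*u - 28) = -7 + (-28 + j*u) = -35 + j*u)
(F(2, 5*0) + o) - 3254 = ((-35 + 2*(5*0)) + 246) - 3254 = ((-35 + 2*0) + 246) - 3254 = ((-35 + 0) + 246) - 3254 = (-35 + 246) - 3254 = 211 - 3254 = -3043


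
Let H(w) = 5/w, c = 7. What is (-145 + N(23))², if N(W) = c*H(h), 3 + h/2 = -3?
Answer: 3150625/144 ≈ 21879.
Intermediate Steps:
h = -12 (h = -6 + 2*(-3) = -6 - 6 = -12)
N(W) = -35/12 (N(W) = 7*(5/(-12)) = 7*(5*(-1/12)) = 7*(-5/12) = -35/12)
(-145 + N(23))² = (-145 - 35/12)² = (-1775/12)² = 3150625/144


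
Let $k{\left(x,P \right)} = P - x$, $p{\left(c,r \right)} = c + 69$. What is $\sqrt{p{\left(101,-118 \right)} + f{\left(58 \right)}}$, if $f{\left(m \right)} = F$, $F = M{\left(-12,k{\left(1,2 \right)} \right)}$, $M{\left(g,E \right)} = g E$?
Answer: $\sqrt{158} \approx 12.57$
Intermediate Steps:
$p{\left(c,r \right)} = 69 + c$
$M{\left(g,E \right)} = E g$
$F = -12$ ($F = \left(2 - 1\right) \left(-12\right) = 1 \left(-12\right) = -12$)
$f{\left(m \right)} = -12$
$\sqrt{p{\left(101,-118 \right)} + f{\left(58 \right)}} = \sqrt{\left(69 + 101\right) - 12} = \sqrt{170 - 12} = \sqrt{158}$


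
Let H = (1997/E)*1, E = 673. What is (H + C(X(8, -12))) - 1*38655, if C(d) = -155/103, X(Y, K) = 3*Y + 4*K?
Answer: -2679424569/69319 ≈ -38654.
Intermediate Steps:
H = 1997/673 (H = (1997/673)*1 = 1997/673 ≈ 2.9673)
C(d) = -155/103 (C(d) = -155*1/103 = -155/103)
(H + C(X(8, -12))) - 1*38655 = (1997/673 - 155/103) - 1*38655 = 101376/69319 - 38655 = -2679424569/69319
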